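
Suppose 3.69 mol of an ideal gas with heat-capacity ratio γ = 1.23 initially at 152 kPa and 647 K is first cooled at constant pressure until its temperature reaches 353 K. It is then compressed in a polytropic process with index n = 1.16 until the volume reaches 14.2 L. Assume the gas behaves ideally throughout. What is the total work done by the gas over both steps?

V₁ = nRT₁/P₁ = 3.69×8.314×647/152 = 131 L.
Step 1 — Isobaric: P stays 152 kPa; V/T = const ⇒ T₂ = 353 K, V₂ = 71.2 L.
W = PΔV = 152×(71.2−131) kPa·L = -9020 J.
ΔU = nCvΔT = 3.69×36.1×(353−647) = -39200 J.
Q = ΔU + W = nCpΔT = -48200 J.
State after step 1: P = 152 kPa, V = 71.2 L, T = 353 K.
Step 2 — Polytropic n=1.16: T₂ = T₁(V₁/V₂)^(n−1) = 353×(5.02)^0.16 = 457 K; P₂ = P₁(V₁/V₂)^n = 987 kPa.
W = (P₁V₁−P₂V₂)/(n−1) = (152×71.2−987×14.2)/0.16 = -19900 J.
ΔU = nCvΔT = 3.69×36.1×(457−353) = 13900 J.
Q = ΔU + W = -6070 J.
Net over both steps: W = -28900 J, Q = -54300 J, ΔU = -25400 J.

-28900 J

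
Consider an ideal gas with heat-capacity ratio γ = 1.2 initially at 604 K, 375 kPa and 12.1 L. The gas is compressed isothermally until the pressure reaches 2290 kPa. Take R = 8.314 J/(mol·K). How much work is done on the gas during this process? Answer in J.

8210 J

n = P₁V₁/(RT₁) = 375×12.1/(8.314×604) = 0.904 mol.
Isothermal: T stays 604 K; PV = const ⇒ V₂ = 1.98 L, P₂ = 2290 kPa.
W = nRT ln(V₂/V₁) = 0.904×8.314×604×ln(0.164) = -8210 J.
Work done on the gas = −W_by = 8210 J.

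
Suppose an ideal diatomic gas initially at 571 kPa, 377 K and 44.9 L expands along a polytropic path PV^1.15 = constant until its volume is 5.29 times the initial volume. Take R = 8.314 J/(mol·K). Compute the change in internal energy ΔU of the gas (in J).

n = P₁V₁/(RT₁) = 571×44.9/(8.314×377) = 8.18 mol.
Polytropic n=1.15: T₂ = T₁(V₁/V₂)^(n−1) = 377×(0.189)^0.15 = 294 K; P₂ = P₁(V₁/V₂)^n = 84.1 kPa.
For an ideal gas ΔU = nCvΔT with Cv = (5/2)R = 20.8 J/(mol·K).
ΔU = 8.18×20.8×(294−377) = -14200 J.

-14200 J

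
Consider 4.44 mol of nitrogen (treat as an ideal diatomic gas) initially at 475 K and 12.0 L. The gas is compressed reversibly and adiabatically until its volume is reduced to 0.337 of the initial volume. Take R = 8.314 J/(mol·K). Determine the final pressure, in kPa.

P₁ = nRT₁/V₁ = 4.44×8.314×475/12.0 = 1460 kPa.
Adiabatic: TV^(γ−1) = const ⇒ T₂ = 475×(2.97)^0.400 = 734 K; PV^γ = const ⇒ P₂ = 6700 kPa.

6700 kPa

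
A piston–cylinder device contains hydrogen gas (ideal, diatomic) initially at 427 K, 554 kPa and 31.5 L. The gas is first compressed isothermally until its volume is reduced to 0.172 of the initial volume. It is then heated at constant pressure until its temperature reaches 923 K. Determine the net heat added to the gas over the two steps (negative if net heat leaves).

40200 J

n = P₁V₁/(RT₁) = 554×31.5/(8.314×427) = 4.92 mol.
Step 1 — Isothermal: T stays 427 K; PV = const ⇒ V₂ = 5.42 L, P₂ = 3220 kPa.
ΔU = 0 (ideal gas, T constant).
W = nRT ln(V₂/V₁) = 4.92×8.314×427×ln(0.172) = -30700 J.
Q = ΔU + W = -30700 J.
State after step 1: P = 3220 kPa, V = 5.42 L, T = 427 K.
Step 2 — Isobaric: P stays 3220 kPa; V/T = const ⇒ T₂ = 923 K, V₂ = 11.7 L.
W = PΔV = 3220×(11.7−5.42) kPa·L = 20300 J.
ΔU = nCvΔT = 4.92×20.8×(923−427) = 50700 J.
Q = ΔU + W = nCpΔT = 70900 J.
Net over both steps: W = -10400 J, Q = 40200 J, ΔU = 50700 J.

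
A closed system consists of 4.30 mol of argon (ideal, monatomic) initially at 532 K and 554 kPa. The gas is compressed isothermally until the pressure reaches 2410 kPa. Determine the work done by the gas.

-28000 J

V₁ = nRT₁/P₁ = 4.30×8.314×532/554 = 34.3 L.
Isothermal: T stays 532 K; PV = const ⇒ V₂ = 7.89 L, P₂ = 2410 kPa.
W = nRT ln(V₂/V₁) = 4.30×8.314×532×ln(0.230) = -28000 J.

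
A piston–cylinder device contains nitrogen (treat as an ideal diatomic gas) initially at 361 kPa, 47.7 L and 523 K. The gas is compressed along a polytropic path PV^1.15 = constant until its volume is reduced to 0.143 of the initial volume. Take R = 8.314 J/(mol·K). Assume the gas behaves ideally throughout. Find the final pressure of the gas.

Polytropic n=1.15: T₂ = T₁(V₁/V₂)^(n−1) = 523×(6.99)^0.15 = 700 K; P₂ = P₁(V₁/V₂)^n = 3380 kPa.

3380 kPa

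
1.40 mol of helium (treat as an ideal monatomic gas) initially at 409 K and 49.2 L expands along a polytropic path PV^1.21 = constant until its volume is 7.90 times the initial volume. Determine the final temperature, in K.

265 K

P₁ = nRT₁/V₁ = 1.40×8.314×409/49.2 = 96.8 kPa.
Polytropic n=1.21: T₂ = T₁(V₁/V₂)^(n−1) = 409×(0.127)^0.21 = 265 K; P₂ = P₁(V₁/V₂)^n = 7.94 kPa.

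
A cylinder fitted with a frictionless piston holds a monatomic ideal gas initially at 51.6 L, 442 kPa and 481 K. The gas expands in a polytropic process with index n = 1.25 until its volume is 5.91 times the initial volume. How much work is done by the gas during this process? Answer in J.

32700 J

n = P₁V₁/(RT₁) = 442×51.6/(8.314×481) = 5.70 mol.
Polytropic n=1.25: T₂ = T₁(V₁/V₂)^(n−1) = 481×(0.169)^0.25 = 308 K; P₂ = P₁(V₁/V₂)^n = 48.0 kPa.
W = (P₁V₁−P₂V₂)/(n−1) = (442×51.6−48.0×305)/0.25 = 32700 J.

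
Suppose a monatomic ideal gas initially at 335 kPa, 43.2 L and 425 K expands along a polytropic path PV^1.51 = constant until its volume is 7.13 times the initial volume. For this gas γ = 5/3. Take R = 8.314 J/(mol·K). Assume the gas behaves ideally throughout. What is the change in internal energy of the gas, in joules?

-13700 J

n = P₁V₁/(RT₁) = 335×43.2/(8.314×425) = 4.10 mol.
Polytropic n=1.51: T₂ = T₁(V₁/V₂)^(n−1) = 425×(0.140)^0.51 = 156 K; P₂ = P₁(V₁/V₂)^n = 17.3 kPa.
For an ideal gas ΔU = nCvΔT with Cv = (3/2)R = 12.5 J/(mol·K).
ΔU = 4.10×12.5×(156−425) = -13700 J.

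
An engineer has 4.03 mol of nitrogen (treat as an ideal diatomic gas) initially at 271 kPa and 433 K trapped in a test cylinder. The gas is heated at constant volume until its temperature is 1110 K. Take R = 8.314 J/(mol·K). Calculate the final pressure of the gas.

V₁ = nRT₁/P₁ = 4.03×8.314×433/271 = 53.5 L.
Isochoric: V stays 53.5 L; P/T = const ⇒ T₂ = 1110 K, P₂ = 695 kPa.

695 kPa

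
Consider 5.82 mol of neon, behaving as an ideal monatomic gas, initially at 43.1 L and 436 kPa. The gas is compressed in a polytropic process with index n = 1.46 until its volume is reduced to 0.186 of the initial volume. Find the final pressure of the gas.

T₁ = P₁V₁/(nR) = 436×43.1/(5.82×8.314) = 388 K.
Polytropic n=1.46: T₂ = T₁(V₁/V₂)^(n−1) = 388×(5.38)^0.46 = 842 K; P₂ = P₁(V₁/V₂)^n = 5080 kPa.

5080 kPa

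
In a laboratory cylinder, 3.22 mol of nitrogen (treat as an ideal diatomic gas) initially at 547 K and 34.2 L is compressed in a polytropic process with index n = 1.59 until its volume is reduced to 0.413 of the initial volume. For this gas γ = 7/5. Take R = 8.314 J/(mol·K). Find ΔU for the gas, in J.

P₁ = nRT₁/V₁ = 3.22×8.314×547/34.2 = 428 kPa.
Polytropic n=1.59: T₂ = T₁(V₁/V₂)^(n−1) = 547×(2.42)^0.59 = 922 K; P₂ = P₁(V₁/V₂)^n = 1750 kPa.
For an ideal gas ΔU = nCvΔT with Cv = (5/2)R = 20.8 J/(mol·K).
ΔU = 3.22×20.8×(922−547) = 25100 J.

25100 J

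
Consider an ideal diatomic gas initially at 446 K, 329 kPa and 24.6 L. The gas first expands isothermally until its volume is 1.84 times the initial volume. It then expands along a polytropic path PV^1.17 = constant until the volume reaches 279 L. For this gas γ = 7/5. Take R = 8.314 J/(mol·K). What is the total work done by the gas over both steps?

17600 J

n = P₁V₁/(RT₁) = 329×24.6/(8.314×446) = 2.18 mol.
Step 1 — Isothermal: T stays 446 K; PV = const ⇒ V₂ = 45.3 L, P₂ = 179 kPa.
ΔU = 0 (ideal gas, T constant).
W = nRT ln(V₂/V₁) = 2.18×8.314×446×ln(1.84) = 4940 J.
Q = ΔU + W = 4940 J.
State after step 1: P = 179 kPa, V = 45.3 L, T = 446 K.
Step 2 — Polytropic n=1.17: T₂ = T₁(V₁/V₂)^(n−1) = 446×(0.162)^0.17 = 327 K; P₂ = P₁(V₁/V₂)^n = 21.3 kPa.
W = (P₁V₁−P₂V₂)/(n−1) = (179×45.3−21.3×279)/0.17 = 12700 J.
ΔU = nCvΔT = 2.18×20.8×(327−446) = -5380 J.
Q = ΔU + W = 7280 J.
Net over both steps: W = 17600 J, Q = 12200 J, ΔU = -5380 J.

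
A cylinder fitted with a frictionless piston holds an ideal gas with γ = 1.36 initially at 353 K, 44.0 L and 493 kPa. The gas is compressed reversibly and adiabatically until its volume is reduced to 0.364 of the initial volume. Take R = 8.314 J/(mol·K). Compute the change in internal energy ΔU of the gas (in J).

n = P₁V₁/(RT₁) = 493×44.0/(8.314×353) = 7.39 mol.
Adiabatic: TV^(γ−1) = const ⇒ T₂ = 353×(2.75)^0.360 = 508 K; PV^γ = const ⇒ P₂ = 1950 kPa.
For an ideal gas ΔU = nCvΔT with Cv = R/(γ−1) = 23.1 J/(mol·K).
ΔU = 7.39×23.1×(508−353) = 26400 J.

26400 J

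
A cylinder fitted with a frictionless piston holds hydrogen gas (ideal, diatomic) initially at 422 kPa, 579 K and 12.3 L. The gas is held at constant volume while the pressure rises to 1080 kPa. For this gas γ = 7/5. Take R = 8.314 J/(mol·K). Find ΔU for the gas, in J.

n = P₁V₁/(RT₁) = 422×12.3/(8.314×579) = 1.08 mol.
Isochoric: V stays 12.3 L; P/T = const ⇒ T₂ = 1480 K, P₂ = 1080 kPa.
For an ideal gas ΔU = nCvΔT with Cv = (5/2)R = 20.8 J/(mol·K).
ΔU = 1.08×20.8×(1480−579) = 20200 J.

20200 J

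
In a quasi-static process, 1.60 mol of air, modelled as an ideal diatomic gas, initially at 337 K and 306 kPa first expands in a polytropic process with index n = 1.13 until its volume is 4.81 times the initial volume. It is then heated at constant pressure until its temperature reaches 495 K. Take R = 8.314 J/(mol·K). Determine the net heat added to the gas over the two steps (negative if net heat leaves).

V₁ = nRT₁/P₁ = 1.60×8.314×337/306 = 14.7 L.
Step 1 — Polytropic n=1.13: T₂ = T₁(V₁/V₂)^(n−1) = 337×(0.208)^0.13 = 275 K; P₂ = P₁(V₁/V₂)^n = 51.9 kPa.
W = (P₁V₁−P₂V₂)/(n−1) = (306×14.7−51.9×70.5)/0.13 = 6370 J.
ΔU = nCvΔT = 1.60×20.8×(275−337) = -2070 J.
Q = ΔU + W = 4300 J.
State after step 1: P = 51.9 kPa, V = 70.5 L, T = 275 K.
Step 2 — Isobaric: P stays 51.9 kPa; V/T = const ⇒ T₂ = 495 K, V₂ = 127 L.
W = PΔV = 51.9×(127−70.5) kPa·L = 2930 J.
ΔU = nCvΔT = 1.60×20.8×(495−275) = 7320 J.
Q = ΔU + W = nCpΔT = 10300 J.
Net over both steps: W = 9300 J, Q = 14600 J, ΔU = 5250 J.

14600 J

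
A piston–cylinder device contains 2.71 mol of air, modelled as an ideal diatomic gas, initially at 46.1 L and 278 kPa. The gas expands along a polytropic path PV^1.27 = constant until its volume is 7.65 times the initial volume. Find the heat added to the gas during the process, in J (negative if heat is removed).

6520 J

T₁ = P₁V₁/(nR) = 278×46.1/(2.71×8.314) = 569 K.
Polytropic n=1.27: T₂ = T₁(V₁/V₂)^(n−1) = 569×(0.131)^0.27 = 328 K; P₂ = P₁(V₁/V₂)^n = 21.0 kPa.
W = (P₁V₁−P₂V₂)/(n−1) = (278×46.1−21.0×353)/0.27 = 20100 J.
ΔU = nCvΔT = 2.71×20.8×(328−569) = -13500 J.
Q = ΔU + W = 6520 J.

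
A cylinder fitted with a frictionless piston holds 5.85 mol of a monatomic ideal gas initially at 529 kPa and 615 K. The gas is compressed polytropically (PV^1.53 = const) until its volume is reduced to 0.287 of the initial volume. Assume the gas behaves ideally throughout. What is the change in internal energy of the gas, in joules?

42100 J

V₁ = nRT₁/P₁ = 5.85×8.314×615/529 = 56.5 L.
Polytropic n=1.53: T₂ = T₁(V₁/V₂)^(n−1) = 615×(3.48)^0.53 = 1190 K; P₂ = P₁(V₁/V₂)^n = 3570 kPa.
For an ideal gas ΔU = nCvΔT with Cv = (3/2)R = 12.5 J/(mol·K).
ΔU = 5.85×12.5×(1190−615) = 42100 J.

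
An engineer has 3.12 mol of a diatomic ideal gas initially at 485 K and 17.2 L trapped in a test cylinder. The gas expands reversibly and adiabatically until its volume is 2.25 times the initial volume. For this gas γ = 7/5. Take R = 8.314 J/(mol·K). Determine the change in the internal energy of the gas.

P₁ = nRT₁/V₁ = 3.12×8.314×485/17.2 = 731 kPa.
Adiabatic: TV^(γ−1) = const ⇒ T₂ = 485×(0.444)^0.400 = 351 K; PV^γ = const ⇒ P₂ = 235 kPa.
For an ideal gas ΔU = nCvΔT with Cv = (5/2)R = 20.8 J/(mol·K).
ΔU = 3.12×20.8×(351−485) = -8710 J.

-8710 J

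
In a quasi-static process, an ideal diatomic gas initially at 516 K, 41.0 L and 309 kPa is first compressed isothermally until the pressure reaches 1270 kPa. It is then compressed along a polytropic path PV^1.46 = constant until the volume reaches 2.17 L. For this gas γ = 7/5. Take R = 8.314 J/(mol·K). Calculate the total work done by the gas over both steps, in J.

-45900 J

n = P₁V₁/(RT₁) = 309×41.0/(8.314×516) = 2.95 mol.
Step 1 — Isothermal: T stays 516 K; PV = const ⇒ V₂ = 9.98 L, P₂ = 1270 kPa.
ΔU = 0 (ideal gas, T constant).
W = nRT ln(V₂/V₁) = 2.95×8.314×516×ln(0.243) = -17900 J.
Q = ΔU + W = -17900 J.
State after step 1: P = 1270 kPa, V = 9.98 L, T = 516 K.
Step 2 — Polytropic n=1.46: T₂ = T₁(V₁/V₂)^(n−1) = 516×(4.60)^0.46 = 1040 K; P₂ = P₁(V₁/V₂)^n = 11800 kPa.
W = (P₁V₁−P₂V₂)/(n−1) = (1270×9.98−11800×2.17)/0.46 = -28000 J.
ΔU = nCvΔT = 2.95×20.8×(1040−516) = 32200 J.
Q = ΔU + W = 4200 J.
Net over both steps: W = -45900 J, Q = -13700 J, ΔU = 32200 J.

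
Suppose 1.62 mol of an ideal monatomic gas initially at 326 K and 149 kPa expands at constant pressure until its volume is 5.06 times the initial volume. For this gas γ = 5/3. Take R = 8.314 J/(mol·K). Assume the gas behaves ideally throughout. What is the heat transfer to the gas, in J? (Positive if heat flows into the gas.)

44600 J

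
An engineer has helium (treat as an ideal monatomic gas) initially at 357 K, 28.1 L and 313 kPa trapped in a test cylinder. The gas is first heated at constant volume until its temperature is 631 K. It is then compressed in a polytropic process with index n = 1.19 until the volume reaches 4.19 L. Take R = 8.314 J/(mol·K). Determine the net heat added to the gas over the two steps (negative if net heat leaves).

n = P₁V₁/(RT₁) = 313×28.1/(8.314×357) = 2.96 mol.
Step 1 — Isochoric: V stays 28.1 L; P/T = const ⇒ T₂ = 631 K, P₂ = 553 kPa.
W = 0 (no volume change).
ΔU = nCvΔT = 2.96×12.5×(631−357) = 10100 J.
Q = ΔU = 10100 J.
State after step 1: P = 553 kPa, V = 28.1 L, T = 631 K.
Step 2 — Polytropic n=1.19: T₂ = T₁(V₁/V₂)^(n−1) = 631×(6.71)^0.19 = 906 K; P₂ = P₁(V₁/V₂)^n = 5330 kPa.
W = (P₁V₁−P₂V₂)/(n−1) = (553×28.1−5330×4.19)/0.19 = -35600 J.
ΔU = nCvΔT = 2.96×12.5×(906−631) = 10200 J.
Q = ΔU + W = -25500 J.
Net over both steps: W = -35600 J, Q = -15400 J, ΔU = 20300 J.

-15400 J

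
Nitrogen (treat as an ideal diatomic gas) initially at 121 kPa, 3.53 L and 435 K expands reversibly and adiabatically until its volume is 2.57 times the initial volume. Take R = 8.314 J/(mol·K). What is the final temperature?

298 K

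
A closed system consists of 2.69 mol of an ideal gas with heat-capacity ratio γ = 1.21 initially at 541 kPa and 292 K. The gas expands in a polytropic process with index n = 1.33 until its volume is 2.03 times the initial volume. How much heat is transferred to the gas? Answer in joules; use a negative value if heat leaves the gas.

-2360 J

V₁ = nRT₁/P₁ = 2.69×8.314×292/541 = 12.1 L.
Polytropic n=1.33: T₂ = T₁(V₁/V₂)^(n−1) = 292×(0.493)^0.33 = 231 K; P₂ = P₁(V₁/V₂)^n = 211 kPa.
W = (P₁V₁−P₂V₂)/(n−1) = (541×12.1−211×24.5)/0.33 = 4120 J.
ΔU = nCvΔT = 2.69×39.6×(231−292) = -6480 J.
Q = ΔU + W = -2360 J.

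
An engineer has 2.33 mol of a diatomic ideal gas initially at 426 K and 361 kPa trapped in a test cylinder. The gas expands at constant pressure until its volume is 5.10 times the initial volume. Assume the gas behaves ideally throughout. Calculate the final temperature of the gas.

2170 K

V₁ = nRT₁/P₁ = 2.33×8.314×426/361 = 22.9 L.
Isobaric: P stays 361 kPa; V/T = const ⇒ T₂ = 2170 K, V₂ = 117 L.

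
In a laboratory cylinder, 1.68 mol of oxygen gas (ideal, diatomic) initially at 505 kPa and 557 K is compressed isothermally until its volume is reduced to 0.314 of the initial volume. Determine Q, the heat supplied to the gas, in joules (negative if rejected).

V₁ = nRT₁/P₁ = 1.68×8.314×557/505 = 15.4 L.
Isothermal: T stays 557 K; PV = const ⇒ V₂ = 4.84 L, P₂ = 1610 kPa.
ΔU = 0 (ideal gas, T constant).
W = nRT ln(V₂/V₁) = 1.68×8.314×557×ln(0.314) = -9010 J.
Q = ΔU + W = -9010 J.

-9010 J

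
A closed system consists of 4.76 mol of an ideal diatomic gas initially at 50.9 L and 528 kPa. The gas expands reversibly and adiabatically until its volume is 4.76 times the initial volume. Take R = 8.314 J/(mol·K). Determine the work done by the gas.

T₁ = P₁V₁/(nR) = 528×50.9/(4.76×8.314) = 679 K.
Adiabatic: TV^(γ−1) = const ⇒ T₂ = 679×(0.210)^0.400 = 364 K; PV^γ = const ⇒ P₂ = 59.4 kPa.
ΔU = nCvΔT = 4.76×20.8×(364−679) = -31200 J.
Q = 0 for an adiabatic process, so W = −ΔU = 31200 J.

31200 J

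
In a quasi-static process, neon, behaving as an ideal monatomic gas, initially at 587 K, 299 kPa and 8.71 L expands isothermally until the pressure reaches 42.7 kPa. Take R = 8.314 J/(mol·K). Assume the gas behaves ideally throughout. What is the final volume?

61.0 L

Isothermal: T stays 587 K; PV = const ⇒ V₂ = 61.0 L, P₂ = 42.7 kPa.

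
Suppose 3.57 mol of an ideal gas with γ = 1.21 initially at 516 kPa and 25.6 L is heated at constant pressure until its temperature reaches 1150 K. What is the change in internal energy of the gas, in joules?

T₁ = P₁V₁/(nR) = 516×25.6/(3.57×8.314) = 445 K.
Isobaric: P stays 516 kPa; V/T = const ⇒ T₂ = 1150 K, V₂ = 66.1 L.
For an ideal gas ΔU = nCvΔT with Cv = R/(γ−1) = 39.6 J/(mol·K).
ΔU = 3.57×39.6×(1150−445) = 99600 J.

99600 J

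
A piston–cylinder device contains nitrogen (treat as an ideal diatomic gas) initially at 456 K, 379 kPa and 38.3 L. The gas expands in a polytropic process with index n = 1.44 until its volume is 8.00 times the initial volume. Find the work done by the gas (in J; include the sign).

n = P₁V₁/(RT₁) = 379×38.3/(8.314×456) = 3.83 mol.
Polytropic n=1.44: T₂ = T₁(V₁/V₂)^(n−1) = 456×(0.125)^0.44 = 183 K; P₂ = P₁(V₁/V₂)^n = 19.0 kPa.
W = (P₁V₁−P₂V₂)/(n−1) = (379×38.3−19.0×306)/0.44 = 19800 J.

19800 J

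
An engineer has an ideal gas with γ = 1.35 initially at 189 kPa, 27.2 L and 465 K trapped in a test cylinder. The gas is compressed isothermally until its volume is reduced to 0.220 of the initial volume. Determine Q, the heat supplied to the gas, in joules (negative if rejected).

n = P₁V₁/(RT₁) = 189×27.2/(8.314×465) = 1.33 mol.
Isothermal: T stays 465 K; PV = const ⇒ V₂ = 5.98 L, P₂ = 859 kPa.
ΔU = 0 (ideal gas, T constant).
W = nRT ln(V₂/V₁) = 1.33×8.314×465×ln(0.220) = -7780 J.
Q = ΔU + W = -7780 J.

-7780 J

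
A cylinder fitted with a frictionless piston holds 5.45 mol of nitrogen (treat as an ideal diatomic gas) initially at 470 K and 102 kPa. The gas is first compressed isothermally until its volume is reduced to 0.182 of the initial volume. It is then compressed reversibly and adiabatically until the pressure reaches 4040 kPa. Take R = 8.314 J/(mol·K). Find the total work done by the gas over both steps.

V₁ = nRT₁/P₁ = 5.45×8.314×470/102 = 209 L.
Step 1 — Isothermal: T stays 470 K; PV = const ⇒ V₂ = 38.0 L, P₂ = 560 kPa.
ΔU = 0 (ideal gas, T constant).
W = nRT ln(V₂/V₁) = 5.45×8.314×470×ln(0.182) = -36300 J.
Q = ΔU + W = -36300 J.
State after step 1: P = 560 kPa, V = 38.0 L, T = 470 K.
Step 2 — Adiabatic: T₂/T₁ = (P₂/P₁)^((γ−1)/γ) ⇒ T₂ = 470×(7.21)^0.286 = 826 K; V₂ = 9.27 L.
ΔU = nCvΔT = 5.45×20.8×(826−470) = 40400 J.
Q = 0 for an adiabatic process, so W = −ΔU = -40400 J.
Net over both steps: W = -76700 J, Q = -36300 J, ΔU = 40400 J.

-76700 J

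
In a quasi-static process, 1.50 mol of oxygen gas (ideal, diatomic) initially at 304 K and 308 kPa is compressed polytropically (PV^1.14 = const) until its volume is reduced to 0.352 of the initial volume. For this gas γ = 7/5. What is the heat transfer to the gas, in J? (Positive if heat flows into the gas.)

-2770 J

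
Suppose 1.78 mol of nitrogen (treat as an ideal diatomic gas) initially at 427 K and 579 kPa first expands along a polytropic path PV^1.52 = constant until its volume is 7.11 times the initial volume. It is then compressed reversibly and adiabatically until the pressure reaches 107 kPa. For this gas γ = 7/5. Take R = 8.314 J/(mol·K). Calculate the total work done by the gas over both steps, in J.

5220 J

V₁ = nRT₁/P₁ = 1.78×8.314×427/579 = 10.9 L.
Step 1 — Polytropic n=1.52: T₂ = T₁(V₁/V₂)^(n−1) = 427×(0.141)^0.52 = 154 K; P₂ = P₁(V₁/V₂)^n = 29.4 kPa.
W = (P₁V₁−P₂V₂)/(n−1) = (579×10.9−29.4×77.6)/0.52 = 7770 J.
ΔU = nCvΔT = 1.78×20.8×(154−427) = -10100 J.
Q = ΔU + W = -2330 J.
State after step 1: P = 29.4 kPa, V = 77.6 L, T = 154 K.
Step 2 — Adiabatic: T₂/T₁ = (P₂/P₁)^((γ−1)/γ) ⇒ T₂ = 154×(3.64)^0.286 = 223 K; V₂ = 30.8 L.
ΔU = nCvΔT = 1.78×20.8×(223−154) = 2550 J.
Q = 0 for an adiabatic process, so W = −ΔU = -2550 J.
Net over both steps: W = 5220 J, Q = -2330 J, ΔU = -7560 J.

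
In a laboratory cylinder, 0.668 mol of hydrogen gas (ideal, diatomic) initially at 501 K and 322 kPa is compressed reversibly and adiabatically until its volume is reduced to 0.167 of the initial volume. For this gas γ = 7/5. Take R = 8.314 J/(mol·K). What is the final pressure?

3950 kPa

V₁ = nRT₁/P₁ = 0.668×8.314×501/322 = 8.64 L.
Adiabatic: TV^(γ−1) = const ⇒ T₂ = 501×(5.99)^0.400 = 1030 K; PV^γ = const ⇒ P₂ = 3950 kPa.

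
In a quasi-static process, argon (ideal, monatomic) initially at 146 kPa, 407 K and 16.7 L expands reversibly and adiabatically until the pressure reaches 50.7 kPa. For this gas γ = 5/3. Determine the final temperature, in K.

267 K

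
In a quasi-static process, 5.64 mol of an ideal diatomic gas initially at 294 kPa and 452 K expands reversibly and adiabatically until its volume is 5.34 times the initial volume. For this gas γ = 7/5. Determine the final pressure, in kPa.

28.2 kPa

V₁ = nRT₁/P₁ = 5.64×8.314×452/294 = 72.1 L.
Adiabatic: TV^(γ−1) = const ⇒ T₂ = 452×(0.187)^0.400 = 231 K; PV^γ = const ⇒ P₂ = 28.2 kPa.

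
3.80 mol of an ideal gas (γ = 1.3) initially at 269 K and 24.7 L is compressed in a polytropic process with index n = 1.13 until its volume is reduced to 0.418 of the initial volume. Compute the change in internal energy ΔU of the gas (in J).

P₁ = nRT₁/V₁ = 3.80×8.314×269/24.7 = 344 kPa.
Polytropic n=1.13: T₂ = T₁(V₁/V₂)^(n−1) = 269×(2.39)^0.13 = 301 K; P₂ = P₁(V₁/V₂)^n = 922 kPa.
For an ideal gas ΔU = nCvΔT with Cv = R/(γ−1) = 27.7 J/(mol·K).
ΔU = 3.80×27.7×(301−269) = 3400 J.

3400 J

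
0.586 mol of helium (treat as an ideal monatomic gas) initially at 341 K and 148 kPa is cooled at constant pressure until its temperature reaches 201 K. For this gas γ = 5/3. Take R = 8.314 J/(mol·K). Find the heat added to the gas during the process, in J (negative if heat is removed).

-1710 J

V₁ = nRT₁/P₁ = 0.586×8.314×341/148 = 11.2 L.
Isobaric: P stays 148 kPa; V/T = const ⇒ T₂ = 201 K, V₂ = 6.62 L.
W = PΔV = 148×(6.62−11.2) kPa·L = -682 J.
ΔU = nCvΔT = 0.586×12.5×(201−341) = -1020 J.
Q = ΔU + W = nCpΔT = -1710 J.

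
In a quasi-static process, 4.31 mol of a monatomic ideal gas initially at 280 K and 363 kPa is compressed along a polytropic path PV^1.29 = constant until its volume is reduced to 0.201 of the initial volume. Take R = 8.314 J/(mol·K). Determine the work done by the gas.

V₁ = nRT₁/P₁ = 4.31×8.314×280/363 = 27.6 L.
Polytropic n=1.29: T₂ = T₁(V₁/V₂)^(n−1) = 280×(4.98)^0.29 = 446 K; P₂ = P₁(V₁/V₂)^n = 2880 kPa.
W = (P₁V₁−P₂V₂)/(n−1) = (363×27.6−2880×5.56)/0.29 = -20500 J.

-20500 J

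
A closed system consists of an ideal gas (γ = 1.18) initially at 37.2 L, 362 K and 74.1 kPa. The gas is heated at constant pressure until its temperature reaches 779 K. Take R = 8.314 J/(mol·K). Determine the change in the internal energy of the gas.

n = P₁V₁/(RT₁) = 74.1×37.2/(8.314×362) = 0.916 mol.
Isobaric: P stays 74.1 kPa; V/T = const ⇒ T₂ = 779 K, V₂ = 80.1 L.
For an ideal gas ΔU = nCvΔT with Cv = R/(γ−1) = 46.2 J/(mol·K).
ΔU = 0.916×46.2×(779−362) = 17600 J.

17600 J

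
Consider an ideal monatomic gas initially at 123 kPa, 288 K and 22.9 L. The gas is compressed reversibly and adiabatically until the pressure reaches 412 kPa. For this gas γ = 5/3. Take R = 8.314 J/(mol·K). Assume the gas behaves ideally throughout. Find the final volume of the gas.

Adiabatic: T₂/T₁ = (P₂/P₁)^((γ−1)/γ) ⇒ T₂ = 288×(3.35)^0.400 = 467 K; V₂ = 11.1 L.

11.1 L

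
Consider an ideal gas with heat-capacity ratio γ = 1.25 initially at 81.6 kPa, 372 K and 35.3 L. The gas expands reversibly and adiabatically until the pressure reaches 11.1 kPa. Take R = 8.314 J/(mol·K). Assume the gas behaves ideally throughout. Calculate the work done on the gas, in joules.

-3790 J

n = P₁V₁/(RT₁) = 81.6×35.3/(8.314×372) = 0.931 mol.
Adiabatic: T₂/T₁ = (P₂/P₁)^((γ−1)/γ) ⇒ T₂ = 372×(0.136)^0.200 = 250 K; V₂ = 174 L.
ΔU = nCvΔT = 0.931×33.3×(250−372) = -3790 J.
Q = 0 for an adiabatic process, so W = −ΔU = 3790 J.
Work done on the gas = −W_by = -3790 J.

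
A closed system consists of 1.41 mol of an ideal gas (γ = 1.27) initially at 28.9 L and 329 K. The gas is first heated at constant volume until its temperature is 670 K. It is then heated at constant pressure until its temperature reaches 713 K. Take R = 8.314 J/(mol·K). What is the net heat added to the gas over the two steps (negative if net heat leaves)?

P₁ = nRT₁/V₁ = 1.41×8.314×329/28.9 = 133 kPa.
Step 1 — Isochoric: V stays 28.9 L; P/T = const ⇒ T₂ = 670 K, P₂ = 272 kPa.
W = 0 (no volume change).
ΔU = nCvΔT = 1.41×30.8×(670−329) = 14800 J.
Q = ΔU = 14800 J.
State after step 1: P = 272 kPa, V = 28.9 L, T = 670 K.
Step 2 — Isobaric: P stays 272 kPa; V/T = const ⇒ T₂ = 713 K, V₂ = 30.8 L.
W = PΔV = 272×(30.8−28.9) kPa·L = 504 J.
ΔU = nCvΔT = 1.41×30.8×(713−670) = 1870 J.
Q = ΔU + W = nCpΔT = 2370 J.
Net over both steps: W = 504 J, Q = 17200 J, ΔU = 16700 J.

17200 J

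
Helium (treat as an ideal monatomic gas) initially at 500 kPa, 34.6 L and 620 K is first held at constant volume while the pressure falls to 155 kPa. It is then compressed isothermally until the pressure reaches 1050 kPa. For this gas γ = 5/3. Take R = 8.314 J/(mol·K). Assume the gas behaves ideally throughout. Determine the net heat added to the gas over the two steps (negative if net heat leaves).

-28200 J

n = P₁V₁/(RT₁) = 500×34.6/(8.314×620) = 3.36 mol.
Step 1 — Isochoric: V stays 34.6 L; P/T = const ⇒ T₂ = 192 K, P₂ = 155 kPa.
W = 0 (no volume change).
ΔU = nCvΔT = 3.36×12.5×(192−620) = -17900 J.
Q = ΔU = -17900 J.
State after step 1: P = 155 kPa, V = 34.6 L, T = 192 K.
Step 2 — Isothermal: T stays 192 K; PV = const ⇒ V₂ = 5.11 L, P₂ = 1050 kPa.
ΔU = 0 (ideal gas, T constant).
W = nRT ln(V₂/V₁) = 3.36×8.314×192×ln(0.148) = -10300 J.
Q = ΔU + W = -10300 J.
Net over both steps: W = -10300 J, Q = -28200 J, ΔU = -17900 J.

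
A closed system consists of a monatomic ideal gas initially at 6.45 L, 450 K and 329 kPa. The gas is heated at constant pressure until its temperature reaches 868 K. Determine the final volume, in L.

12.4 L

Isobaric: P stays 329 kPa; V/T = const ⇒ T₂ = 868 K, V₂ = 12.4 L.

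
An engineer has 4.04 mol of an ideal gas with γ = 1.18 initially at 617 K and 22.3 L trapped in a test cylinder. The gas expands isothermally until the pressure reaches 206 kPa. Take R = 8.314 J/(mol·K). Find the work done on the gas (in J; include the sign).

P₁ = nRT₁/V₁ = 4.04×8.314×617/22.3 = 929 kPa.
Isothermal: T stays 617 K; PV = const ⇒ V₂ = 101 L, P₂ = 206 kPa.
W = nRT ln(V₂/V₁) = 4.04×8.314×617×ln(4.51) = 31200 J.
Work done on the gas = −W_by = -31200 J.

-31200 J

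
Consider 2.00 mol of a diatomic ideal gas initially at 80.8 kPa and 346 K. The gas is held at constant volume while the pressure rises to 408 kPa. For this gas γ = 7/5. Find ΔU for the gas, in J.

V₁ = nRT₁/P₁ = 2.00×8.314×346/80.8 = 71.2 L.
Isochoric: V stays 71.2 L; P/T = const ⇒ T₂ = 1750 K, P₂ = 408 kPa.
For an ideal gas ΔU = nCvΔT with Cv = (5/2)R = 20.8 J/(mol·K).
ΔU = 2.00×20.8×(1750−346) = 58200 J.

58200 J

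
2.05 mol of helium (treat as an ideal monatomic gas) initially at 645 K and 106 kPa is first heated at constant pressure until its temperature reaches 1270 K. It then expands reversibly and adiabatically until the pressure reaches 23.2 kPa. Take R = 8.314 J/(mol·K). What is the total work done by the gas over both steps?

V₁ = nRT₁/P₁ = 2.05×8.314×645/106 = 104 L.
Step 1 — Isobaric: P stays 106 kPa; V/T = const ⇒ T₂ = 1270 K, V₂ = 204 L.
W = PΔV = 106×(204−104) kPa·L = 10700 J.
ΔU = nCvΔT = 2.05×12.5×(1270−645) = 16000 J.
Q = ΔU + W = nCpΔT = 26600 J.
State after step 1: P = 106 kPa, V = 204 L, T = 1270 K.
Step 2 — Adiabatic: T₂/T₁ = (P₂/P₁)^((γ−1)/γ) ⇒ T₂ = 1270×(0.219)^0.400 = 692 K; V₂ = 508 L.
ΔU = nCvΔT = 2.05×12.5×(692−1270) = -14800 J.
Q = 0 for an adiabatic process, so W = −ΔU = 14800 J.
Net over both steps: W = 25400 J, Q = 26600 J, ΔU = 1190 J.

25400 J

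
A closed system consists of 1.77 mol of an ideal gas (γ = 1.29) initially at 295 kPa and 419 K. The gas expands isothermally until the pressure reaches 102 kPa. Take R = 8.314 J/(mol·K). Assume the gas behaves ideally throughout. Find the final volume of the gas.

60.5 L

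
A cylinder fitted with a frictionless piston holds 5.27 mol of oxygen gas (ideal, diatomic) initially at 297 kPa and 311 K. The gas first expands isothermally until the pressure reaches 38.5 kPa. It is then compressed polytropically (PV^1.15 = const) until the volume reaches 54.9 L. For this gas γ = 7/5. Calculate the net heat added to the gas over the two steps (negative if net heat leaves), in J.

V₁ = nRT₁/P₁ = 5.27×8.314×311/297 = 45.9 L.
Step 1 — Isothermal: T stays 311 K; PV = const ⇒ V₂ = 354 L, P₂ = 38.5 kPa.
ΔU = 0 (ideal gas, T constant).
W = nRT ln(V₂/V₁) = 5.27×8.314×311×ln(7.71) = 27800 J.
Q = ΔU + W = 27800 J.
State after step 1: P = 38.5 kPa, V = 354 L, T = 311 K.
Step 2 — Polytropic n=1.15: T₂ = T₁(V₁/V₂)^(n−1) = 311×(6.45)^0.15 = 411 K; P₂ = P₁(V₁/V₂)^n = 328 kPa.
W = (P₁V₁−P₂V₂)/(n−1) = (38.5×354−328×54.9)/0.15 = -29300 J.
ΔU = nCvΔT = 5.27×20.8×(411−311) = 11000 J.
Q = ΔU + W = -18300 J.
Net over both steps: W = -1460 J, Q = 9530 J, ΔU = 11000 J.

9530 J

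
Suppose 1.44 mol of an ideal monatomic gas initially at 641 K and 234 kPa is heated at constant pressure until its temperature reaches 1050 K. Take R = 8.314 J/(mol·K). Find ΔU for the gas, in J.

7340 J

V₁ = nRT₁/P₁ = 1.44×8.314×641/234 = 32.8 L.
Isobaric: P stays 234 kPa; V/T = const ⇒ T₂ = 1050 K, V₂ = 53.7 L.
For an ideal gas ΔU = nCvΔT with Cv = (3/2)R = 12.5 J/(mol·K).
ΔU = 1.44×12.5×(1050−641) = 7340 J.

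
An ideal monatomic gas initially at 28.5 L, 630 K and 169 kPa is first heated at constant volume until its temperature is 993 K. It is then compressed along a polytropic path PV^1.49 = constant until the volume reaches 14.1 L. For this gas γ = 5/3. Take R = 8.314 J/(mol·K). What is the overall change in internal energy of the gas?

n = P₁V₁/(RT₁) = 169×28.5/(8.314×630) = 0.920 mol.
Step 1 — Isochoric: V stays 28.5 L; P/T = const ⇒ T₂ = 993 K, P₂ = 266 kPa.
W = 0 (no volume change).
ΔU = nCvΔT = 0.920×12.5×(993−630) = 4160 J.
Q = ΔU = 4160 J.
State after step 1: P = 266 kPa, V = 28.5 L, T = 993 K.
Step 2 — Polytropic n=1.49: T₂ = T₁(V₁/V₂)^(n−1) = 993×(2.02)^0.49 = 1400 K; P₂ = P₁(V₁/V₂)^n = 760 kPa.
W = (P₁V₁−P₂V₂)/(n−1) = (266×28.5−760×14.1)/0.49 = -6380 J.
ΔU = nCvΔT = 0.920×12.5×(1400−993) = 4690 J.
Q = ΔU + W = -1690 J.
Net over both steps: W = -6380 J, Q = 2470 J, ΔU = 8850 J.

8850 J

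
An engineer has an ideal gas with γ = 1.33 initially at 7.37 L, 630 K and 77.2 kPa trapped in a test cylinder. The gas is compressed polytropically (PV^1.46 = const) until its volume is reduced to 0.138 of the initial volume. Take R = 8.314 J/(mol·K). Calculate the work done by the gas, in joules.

n = P₁V₁/(RT₁) = 77.2×7.37/(8.314×630) = 0.109 mol.
Polytropic n=1.46: T₂ = T₁(V₁/V₂)^(n−1) = 630×(7.25)^0.46 = 1570 K; P₂ = P₁(V₁/V₂)^n = 1390 kPa.
W = (P₁V₁−P₂V₂)/(n−1) = (77.2×7.37−1390×1.02)/0.46 = -1840 J.

-1840 J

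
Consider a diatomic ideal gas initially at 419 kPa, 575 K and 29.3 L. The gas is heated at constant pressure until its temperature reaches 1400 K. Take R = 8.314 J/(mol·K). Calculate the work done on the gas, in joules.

-17600 J

n = P₁V₁/(RT₁) = 419×29.3/(8.314×575) = 2.57 mol.
Isobaric: P stays 419 kPa; V/T = const ⇒ T₂ = 1400 K, V₂ = 71.3 L.
W = PΔV = 419×(71.3−29.3) kPa·L = 17600 J.
Work done on the gas = −W_by = -17600 J.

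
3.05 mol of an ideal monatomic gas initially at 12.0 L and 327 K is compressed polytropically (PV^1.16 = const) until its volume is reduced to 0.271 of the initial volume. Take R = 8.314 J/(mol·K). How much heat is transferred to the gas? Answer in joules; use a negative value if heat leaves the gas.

P₁ = nRT₁/V₁ = 3.05×8.314×327/12.0 = 691 kPa.
Polytropic n=1.16: T₂ = T₁(V₁/V₂)^(n−1) = 327×(3.69)^0.16 = 403 K; P₂ = P₁(V₁/V₂)^n = 3140 kPa.
W = (P₁V₁−P₂V₂)/(n−1) = (691×12.0−3140×3.25)/0.16 = -12000 J.
ΔU = nCvΔT = 3.05×12.5×(403−327) = 2890 J.
Q = ΔU + W = -9150 J.

-9150 J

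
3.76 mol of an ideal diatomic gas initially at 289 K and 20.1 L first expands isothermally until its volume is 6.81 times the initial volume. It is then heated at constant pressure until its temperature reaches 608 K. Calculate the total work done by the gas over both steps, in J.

27300 J

P₁ = nRT₁/V₁ = 3.76×8.314×289/20.1 = 449 kPa.
Step 1 — Isothermal: T stays 289 K; PV = const ⇒ V₂ = 137 L, P₂ = 66.0 kPa.
ΔU = 0 (ideal gas, T constant).
W = nRT ln(V₂/V₁) = 3.76×8.314×289×ln(6.81) = 17300 J.
Q = ΔU + W = 17300 J.
State after step 1: P = 66.0 kPa, V = 137 L, T = 289 K.
Step 2 — Isobaric: P stays 66.0 kPa; V/T = const ⇒ T₂ = 608 K, V₂ = 288 L.
W = PΔV = 66.0×(288−137) kPa·L = 9970 J.
ΔU = nCvΔT = 3.76×20.8×(608−289) = 24900 J.
Q = ΔU + W = nCpΔT = 34900 J.
Net over both steps: W = 27300 J, Q = 52200 J, ΔU = 24900 J.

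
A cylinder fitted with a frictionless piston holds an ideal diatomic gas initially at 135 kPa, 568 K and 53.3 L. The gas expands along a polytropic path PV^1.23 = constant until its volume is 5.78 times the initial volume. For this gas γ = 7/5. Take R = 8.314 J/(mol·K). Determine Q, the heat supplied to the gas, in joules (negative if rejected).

n = P₁V₁/(RT₁) = 135×53.3/(8.314×568) = 1.52 mol.
Polytropic n=1.23: T₂ = T₁(V₁/V₂)^(n−1) = 568×(0.173)^0.23 = 379 K; P₂ = P₁(V₁/V₂)^n = 15.6 kPa.
W = (P₁V₁−P₂V₂)/(n−1) = (135×53.3−15.6×308)/0.23 = 10400 J.
ΔU = nCvΔT = 1.52×20.8×(379−568) = -5970 J.
Q = ΔU + W = 4410 J.

4410 J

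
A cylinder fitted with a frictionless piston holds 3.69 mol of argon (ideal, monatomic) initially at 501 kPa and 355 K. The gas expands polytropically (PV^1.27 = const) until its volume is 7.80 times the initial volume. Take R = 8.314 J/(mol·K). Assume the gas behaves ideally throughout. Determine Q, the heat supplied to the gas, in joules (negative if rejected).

10200 J

V₁ = nRT₁/P₁ = 3.69×8.314×355/501 = 21.7 L.
Polytropic n=1.27: T₂ = T₁(V₁/V₂)^(n−1) = 355×(0.128)^0.27 = 204 K; P₂ = P₁(V₁/V₂)^n = 36.9 kPa.
W = (P₁V₁−P₂V₂)/(n−1) = (501×21.7−36.9×170)/0.27 = 17200 J.
ΔU = nCvΔT = 3.69×12.5×(204−355) = -6950 J.
Q = ΔU + W = 10200 J.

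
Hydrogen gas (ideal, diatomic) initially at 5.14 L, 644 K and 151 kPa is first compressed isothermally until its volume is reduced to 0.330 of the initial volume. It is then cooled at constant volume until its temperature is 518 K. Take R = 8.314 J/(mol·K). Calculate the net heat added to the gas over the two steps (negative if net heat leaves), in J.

n = P₁V₁/(RT₁) = 151×5.14/(8.314×644) = 0.145 mol.
Step 1 — Isothermal: T stays 644 K; PV = const ⇒ V₂ = 1.70 L, P₂ = 458 kPa.
ΔU = 0 (ideal gas, T constant).
W = nRT ln(V₂/V₁) = 0.145×8.314×644×ln(0.330) = -860 J.
Q = ΔU + W = -860 J.
State after step 1: P = 458 kPa, V = 1.70 L, T = 644 K.
Step 2 — Isochoric: V stays 1.70 L; P/T = const ⇒ T₂ = 518 K, P₂ = 368 kPa.
W = 0 (no volume change).
ΔU = nCvΔT = 0.145×20.8×(518−644) = -380 J.
Q = ΔU = -380 J.
Net over both steps: W = -860 J, Q = -1240 J, ΔU = -380 J.

-1240 J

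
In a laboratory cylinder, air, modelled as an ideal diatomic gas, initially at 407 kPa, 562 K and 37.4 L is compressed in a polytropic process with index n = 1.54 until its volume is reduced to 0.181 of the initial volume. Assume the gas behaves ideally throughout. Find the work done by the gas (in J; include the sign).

n = P₁V₁/(RT₁) = 407×37.4/(8.314×562) = 3.26 mol.
Polytropic n=1.54: T₂ = T₁(V₁/V₂)^(n−1) = 562×(5.52)^0.54 = 1410 K; P₂ = P₁(V₁/V₂)^n = 5660 kPa.
W = (P₁V₁−P₂V₂)/(n−1) = (407×37.4−5660×6.77)/0.54 = -42800 J.

-42800 J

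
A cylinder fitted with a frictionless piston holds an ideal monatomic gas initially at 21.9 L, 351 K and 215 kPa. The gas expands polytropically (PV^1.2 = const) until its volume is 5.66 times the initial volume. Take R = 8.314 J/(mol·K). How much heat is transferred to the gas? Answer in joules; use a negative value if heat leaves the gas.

n = P₁V₁/(RT₁) = 215×21.9/(8.314×351) = 1.61 mol.
Polytropic n=1.2: T₂ = T₁(V₁/V₂)^(n−1) = 351×(0.177)^0.20 = 248 K; P₂ = P₁(V₁/V₂)^n = 26.9 kPa.
W = (P₁V₁−P₂V₂)/(n−1) = (215×21.9−26.9×124)/0.20 = 6900 J.
ΔU = nCvΔT = 1.61×12.5×(248−351) = -2070 J.
Q = ΔU + W = 4830 J.

4830 J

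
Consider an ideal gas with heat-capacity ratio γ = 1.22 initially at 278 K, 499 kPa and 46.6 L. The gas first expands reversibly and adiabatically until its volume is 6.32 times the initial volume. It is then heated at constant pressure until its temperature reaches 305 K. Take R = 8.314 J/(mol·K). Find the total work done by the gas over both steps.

45300 J

n = P₁V₁/(RT₁) = 499×46.6/(8.314×278) = 10.1 mol.
Step 1 — Adiabatic: TV^(γ−1) = const ⇒ T₂ = 278×(0.158)^0.220 = 185 K; PV^γ = const ⇒ P₂ = 52.6 kPa.
ΔU = nCvΔT = 10.1×37.8×(185−278) = -35200 J.
Q = 0 for an adiabatic process, so W = −ΔU = 35200 J.
State after step 1: P = 52.6 kPa, V = 295 L, T = 185 K.
Step 2 — Isobaric: P stays 52.6 kPa; V/T = const ⇒ T₂ = 305 K, V₂ = 485 L.
W = PΔV = 52.6×(485−295) kPa·L = 10000 J.
ΔU = nCvΔT = 10.1×37.8×(305−185) = 45500 J.
Q = ΔU + W = nCpΔT = 55500 J.
Net over both steps: W = 45300 J, Q = 55500 J, ΔU = 10300 J.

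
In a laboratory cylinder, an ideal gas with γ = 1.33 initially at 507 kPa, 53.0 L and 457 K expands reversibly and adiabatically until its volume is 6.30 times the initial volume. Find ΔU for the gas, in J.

-37100 J

n = P₁V₁/(RT₁) = 507×53.0/(8.314×457) = 7.07 mol.
Adiabatic: TV^(γ−1) = const ⇒ T₂ = 457×(0.159)^0.330 = 249 K; PV^γ = const ⇒ P₂ = 43.8 kPa.
For an ideal gas ΔU = nCvΔT with Cv = R/(γ−1) = 25.2 J/(mol·K).
ΔU = 7.07×25.2×(249−457) = -37100 J.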